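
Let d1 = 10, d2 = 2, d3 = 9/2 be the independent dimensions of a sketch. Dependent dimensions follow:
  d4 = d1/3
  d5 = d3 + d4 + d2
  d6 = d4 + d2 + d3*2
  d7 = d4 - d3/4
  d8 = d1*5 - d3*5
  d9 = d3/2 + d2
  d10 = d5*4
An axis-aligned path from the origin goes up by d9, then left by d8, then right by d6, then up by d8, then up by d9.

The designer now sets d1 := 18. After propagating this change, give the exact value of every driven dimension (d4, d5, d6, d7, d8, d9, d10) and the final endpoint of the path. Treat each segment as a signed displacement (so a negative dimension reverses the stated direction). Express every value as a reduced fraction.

d4 = 6
d5 = 25/2
d6 = 17
d7 = 39/8
d8 = 135/2
d9 = 17/4
d10 = 50
endpoint = (-101/2, 76)

Apply edit: d1 := 18
  d4 = d1/3 = 6
  d5 = d3 + d4 + d2 = 25/2
  d6 = d4 + d2 + d3*2 = 17
  d7 = d4 - d3/4 = 39/8
  d8 = d1*5 - d3*5 = 135/2
  d9 = d3/2 + d2 = 17/4
  d10 = d5*4 = 50
Walk from origin (0, 0):
  seg 1: up by d9 = 17/4 → (0, 17/4)
  seg 2: left by d8 = 135/2 → (-135/2, 17/4)
  seg 3: right by d6 = 17 → (-101/2, 17/4)
  seg 4: up by d8 = 135/2 → (-101/2, 287/4)
  seg 5: up by d9 = 17/4 → (-101/2, 76)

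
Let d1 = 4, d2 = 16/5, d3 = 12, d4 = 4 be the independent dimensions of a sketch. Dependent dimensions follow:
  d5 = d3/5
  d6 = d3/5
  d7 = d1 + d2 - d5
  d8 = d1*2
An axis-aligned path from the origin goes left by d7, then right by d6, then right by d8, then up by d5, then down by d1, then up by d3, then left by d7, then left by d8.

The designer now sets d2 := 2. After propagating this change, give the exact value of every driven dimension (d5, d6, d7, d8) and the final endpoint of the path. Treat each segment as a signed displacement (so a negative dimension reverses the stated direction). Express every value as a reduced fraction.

d5 = 12/5
d6 = 12/5
d7 = 18/5
d8 = 8
endpoint = (-24/5, 52/5)

Apply edit: d2 := 2
  d5 = d3/5 = 12/5
  d6 = d3/5 = 12/5
  d7 = d1 + d2 - d5 = 18/5
  d8 = d1*2 = 8
Walk from origin (0, 0):
  seg 1: left by d7 = 18/5 → (-18/5, 0)
  seg 2: right by d6 = 12/5 → (-6/5, 0)
  seg 3: right by d8 = 8 → (34/5, 0)
  seg 4: up by d5 = 12/5 → (34/5, 12/5)
  seg 5: down by d1 = 4 → (34/5, -8/5)
  seg 6: up by d3 = 12 → (34/5, 52/5)
  seg 7: left by d7 = 18/5 → (16/5, 52/5)
  seg 8: left by d8 = 8 → (-24/5, 52/5)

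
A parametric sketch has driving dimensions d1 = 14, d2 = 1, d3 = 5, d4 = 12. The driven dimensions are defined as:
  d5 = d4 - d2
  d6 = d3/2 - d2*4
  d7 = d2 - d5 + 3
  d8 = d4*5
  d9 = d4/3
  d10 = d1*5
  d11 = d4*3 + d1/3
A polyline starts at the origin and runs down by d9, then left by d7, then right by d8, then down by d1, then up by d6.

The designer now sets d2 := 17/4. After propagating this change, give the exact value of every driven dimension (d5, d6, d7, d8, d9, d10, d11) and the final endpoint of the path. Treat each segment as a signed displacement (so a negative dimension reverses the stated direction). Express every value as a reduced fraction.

Apply edit: d2 := 17/4
  d5 = d4 - d2 = 31/4
  d6 = d3/2 - d2*4 = -29/2
  d7 = d2 - d5 + 3 = -1/2
  d8 = d4*5 = 60
  d9 = d4/3 = 4
  d10 = d1*5 = 70
  d11 = d4*3 + d1/3 = 122/3
Walk from origin (0, 0):
  seg 1: down by d9 = 4 → (0, -4)
  seg 2: left by d7 = -1/2 → (1/2, -4)
  seg 3: right by d8 = 60 → (121/2, -4)
  seg 4: down by d1 = 14 → (121/2, -18)
  seg 5: up by d6 = -29/2 → (121/2, -65/2)

d5 = 31/4
d6 = -29/2
d7 = -1/2
d8 = 60
d9 = 4
d10 = 70
d11 = 122/3
endpoint = (121/2, -65/2)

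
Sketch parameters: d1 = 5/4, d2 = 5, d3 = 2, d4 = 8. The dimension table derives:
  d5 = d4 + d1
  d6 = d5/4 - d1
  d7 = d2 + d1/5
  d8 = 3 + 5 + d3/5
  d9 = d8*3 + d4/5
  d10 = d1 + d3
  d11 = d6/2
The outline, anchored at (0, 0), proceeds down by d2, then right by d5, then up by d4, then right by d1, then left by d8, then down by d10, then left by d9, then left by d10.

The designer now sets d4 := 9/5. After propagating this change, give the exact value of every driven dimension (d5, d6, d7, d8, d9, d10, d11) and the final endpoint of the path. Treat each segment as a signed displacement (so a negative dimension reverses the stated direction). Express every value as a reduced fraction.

d5 = 61/20
d6 = -39/80
d7 = 21/4
d8 = 42/5
d9 = 639/25
d10 = 13/4
d11 = -39/160
endpoint = (-3291/100, -129/20)

Apply edit: d4 := 9/5
  d5 = d4 + d1 = 61/20
  d6 = d5/4 - d1 = -39/80
  d7 = d2 + d1/5 = 21/4
  d8 = 3 + 5 + d3/5 = 42/5
  d9 = d8*3 + d4/5 = 639/25
  d10 = d1 + d3 = 13/4
  d11 = d6/2 = -39/160
Walk from origin (0, 0):
  seg 1: down by d2 = 5 → (0, -5)
  seg 2: right by d5 = 61/20 → (61/20, -5)
  seg 3: up by d4 = 9/5 → (61/20, -16/5)
  seg 4: right by d1 = 5/4 → (43/10, -16/5)
  seg 5: left by d8 = 42/5 → (-41/10, -16/5)
  seg 6: down by d10 = 13/4 → (-41/10, -129/20)
  seg 7: left by d9 = 639/25 → (-1483/50, -129/20)
  seg 8: left by d10 = 13/4 → (-3291/100, -129/20)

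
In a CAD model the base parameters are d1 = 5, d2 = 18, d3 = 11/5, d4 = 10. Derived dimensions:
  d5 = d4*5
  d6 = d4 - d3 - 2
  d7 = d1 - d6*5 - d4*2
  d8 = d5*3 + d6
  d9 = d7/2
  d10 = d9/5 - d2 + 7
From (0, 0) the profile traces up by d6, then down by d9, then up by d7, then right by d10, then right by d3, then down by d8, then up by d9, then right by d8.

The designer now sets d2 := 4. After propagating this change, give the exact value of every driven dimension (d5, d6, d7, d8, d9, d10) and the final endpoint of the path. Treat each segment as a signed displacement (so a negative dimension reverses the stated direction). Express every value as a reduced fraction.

d5 = 50
d6 = 29/5
d7 = -44
d8 = 779/5
d9 = -22
d10 = -7/5
endpoint = (783/5, -194)

Apply edit: d2 := 4
  d5 = d4*5 = 50
  d6 = d4 - d3 - 2 = 29/5
  d7 = d1 - d6*5 - d4*2 = -44
  d8 = d5*3 + d6 = 779/5
  d9 = d7/2 = -22
  d10 = d9/5 - d2 + 7 = -7/5
Walk from origin (0, 0):
  seg 1: up by d6 = 29/5 → (0, 29/5)
  seg 2: down by d9 = -22 → (0, 139/5)
  seg 3: up by d7 = -44 → (0, -81/5)
  seg 4: right by d10 = -7/5 → (-7/5, -81/5)
  seg 5: right by d3 = 11/5 → (4/5, -81/5)
  seg 6: down by d8 = 779/5 → (4/5, -172)
  seg 7: up by d9 = -22 → (4/5, -194)
  seg 8: right by d8 = 779/5 → (783/5, -194)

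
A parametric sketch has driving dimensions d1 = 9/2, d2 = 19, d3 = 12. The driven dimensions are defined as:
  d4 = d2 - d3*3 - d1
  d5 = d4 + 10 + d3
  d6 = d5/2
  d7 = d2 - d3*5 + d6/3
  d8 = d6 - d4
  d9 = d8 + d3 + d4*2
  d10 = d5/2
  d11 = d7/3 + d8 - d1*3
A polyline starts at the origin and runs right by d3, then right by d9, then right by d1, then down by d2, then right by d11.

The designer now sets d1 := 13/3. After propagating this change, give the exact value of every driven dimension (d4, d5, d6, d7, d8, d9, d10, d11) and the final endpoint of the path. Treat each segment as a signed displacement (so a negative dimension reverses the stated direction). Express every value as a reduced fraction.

Apply edit: d1 := 13/3
  d4 = d2 - d3*3 - d1 = -64/3
  d5 = d4 + 10 + d3 = 2/3
  d6 = d5/2 = 1/3
  d7 = d2 - d3*5 + d6/3 = -368/9
  d8 = d6 - d4 = 65/3
  d9 = d8 + d3 + d4*2 = -9
  d10 = d5/2 = 1/3
  d11 = d7/3 + d8 - d1*3 = -134/27
Walk from origin (0, 0):
  seg 1: right by d3 = 12 → (12, 0)
  seg 2: right by d9 = -9 → (3, 0)
  seg 3: right by d1 = 13/3 → (22/3, 0)
  seg 4: down by d2 = 19 → (22/3, -19)
  seg 5: right by d11 = -134/27 → (64/27, -19)

d4 = -64/3
d5 = 2/3
d6 = 1/3
d7 = -368/9
d8 = 65/3
d9 = -9
d10 = 1/3
d11 = -134/27
endpoint = (64/27, -19)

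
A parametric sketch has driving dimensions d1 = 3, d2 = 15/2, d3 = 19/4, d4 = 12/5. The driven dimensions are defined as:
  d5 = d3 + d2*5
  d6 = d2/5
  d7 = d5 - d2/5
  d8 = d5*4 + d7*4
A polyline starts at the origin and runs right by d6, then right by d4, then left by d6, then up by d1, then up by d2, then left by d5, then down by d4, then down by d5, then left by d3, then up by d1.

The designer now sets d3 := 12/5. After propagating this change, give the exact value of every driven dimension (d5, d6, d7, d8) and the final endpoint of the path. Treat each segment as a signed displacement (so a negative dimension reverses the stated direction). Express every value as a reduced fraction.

d5 = 399/10
d6 = 3/2
d7 = 192/5
d8 = 1566/5
endpoint = (-399/10, -144/5)

Apply edit: d3 := 12/5
  d5 = d3 + d2*5 = 399/10
  d6 = d2/5 = 3/2
  d7 = d5 - d2/5 = 192/5
  d8 = d5*4 + d7*4 = 1566/5
Walk from origin (0, 0):
  seg 1: right by d6 = 3/2 → (3/2, 0)
  seg 2: right by d4 = 12/5 → (39/10, 0)
  seg 3: left by d6 = 3/2 → (12/5, 0)
  seg 4: up by d1 = 3 → (12/5, 3)
  seg 5: up by d2 = 15/2 → (12/5, 21/2)
  seg 6: left by d5 = 399/10 → (-75/2, 21/2)
  seg 7: down by d4 = 12/5 → (-75/2, 81/10)
  seg 8: down by d5 = 399/10 → (-75/2, -159/5)
  seg 9: left by d3 = 12/5 → (-399/10, -159/5)
  seg 10: up by d1 = 3 → (-399/10, -144/5)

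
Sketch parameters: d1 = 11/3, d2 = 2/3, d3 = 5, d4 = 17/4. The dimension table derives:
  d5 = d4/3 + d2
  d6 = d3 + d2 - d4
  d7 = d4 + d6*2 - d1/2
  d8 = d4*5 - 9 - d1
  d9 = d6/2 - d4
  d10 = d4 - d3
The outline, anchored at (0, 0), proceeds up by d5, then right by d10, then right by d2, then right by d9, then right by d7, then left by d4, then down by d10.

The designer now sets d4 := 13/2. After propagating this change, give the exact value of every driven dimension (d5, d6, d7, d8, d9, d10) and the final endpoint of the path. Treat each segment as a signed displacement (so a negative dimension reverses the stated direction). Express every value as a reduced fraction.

d5 = 17/6
d6 = -5/6
d7 = 3
d8 = 119/6
d9 = -83/12
d10 = 3/2
endpoint = (-33/4, 4/3)

Apply edit: d4 := 13/2
  d5 = d4/3 + d2 = 17/6
  d6 = d3 + d2 - d4 = -5/6
  d7 = d4 + d6*2 - d1/2 = 3
  d8 = d4*5 - 9 - d1 = 119/6
  d9 = d6/2 - d4 = -83/12
  d10 = d4 - d3 = 3/2
Walk from origin (0, 0):
  seg 1: up by d5 = 17/6 → (0, 17/6)
  seg 2: right by d10 = 3/2 → (3/2, 17/6)
  seg 3: right by d2 = 2/3 → (13/6, 17/6)
  seg 4: right by d9 = -83/12 → (-19/4, 17/6)
  seg 5: right by d7 = 3 → (-7/4, 17/6)
  seg 6: left by d4 = 13/2 → (-33/4, 17/6)
  seg 7: down by d10 = 3/2 → (-33/4, 4/3)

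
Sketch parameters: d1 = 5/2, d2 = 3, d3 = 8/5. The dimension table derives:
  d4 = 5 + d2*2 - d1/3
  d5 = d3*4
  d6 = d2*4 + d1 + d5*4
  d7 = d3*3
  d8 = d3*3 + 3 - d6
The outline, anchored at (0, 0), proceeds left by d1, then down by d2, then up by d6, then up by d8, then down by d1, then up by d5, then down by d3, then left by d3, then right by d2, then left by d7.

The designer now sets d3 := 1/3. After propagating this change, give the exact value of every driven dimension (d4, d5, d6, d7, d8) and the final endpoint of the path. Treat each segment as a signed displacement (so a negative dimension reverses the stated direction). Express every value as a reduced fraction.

d4 = 61/6
d5 = 4/3
d6 = 119/6
d7 = 1
d8 = -95/6
endpoint = (-5/6, -1/2)

Apply edit: d3 := 1/3
  d4 = 5 + d2*2 - d1/3 = 61/6
  d5 = d3*4 = 4/3
  d6 = d2*4 + d1 + d5*4 = 119/6
  d7 = d3*3 = 1
  d8 = d3*3 + 3 - d6 = -95/6
Walk from origin (0, 0):
  seg 1: left by d1 = 5/2 → (-5/2, 0)
  seg 2: down by d2 = 3 → (-5/2, -3)
  seg 3: up by d6 = 119/6 → (-5/2, 101/6)
  seg 4: up by d8 = -95/6 → (-5/2, 1)
  seg 5: down by d1 = 5/2 → (-5/2, -3/2)
  seg 6: up by d5 = 4/3 → (-5/2, -1/6)
  seg 7: down by d3 = 1/3 → (-5/2, -1/2)
  seg 8: left by d3 = 1/3 → (-17/6, -1/2)
  seg 9: right by d2 = 3 → (1/6, -1/2)
  seg 10: left by d7 = 1 → (-5/6, -1/2)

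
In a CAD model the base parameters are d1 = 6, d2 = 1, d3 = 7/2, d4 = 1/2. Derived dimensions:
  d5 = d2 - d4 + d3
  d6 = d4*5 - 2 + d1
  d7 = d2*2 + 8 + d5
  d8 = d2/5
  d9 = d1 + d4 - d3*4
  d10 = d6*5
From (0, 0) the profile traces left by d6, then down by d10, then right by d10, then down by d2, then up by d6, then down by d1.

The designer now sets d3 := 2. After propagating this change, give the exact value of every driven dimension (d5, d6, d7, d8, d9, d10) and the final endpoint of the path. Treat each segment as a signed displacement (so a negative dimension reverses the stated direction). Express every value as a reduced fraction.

Apply edit: d3 := 2
  d5 = d2 - d4 + d3 = 5/2
  d6 = d4*5 - 2 + d1 = 13/2
  d7 = d2*2 + 8 + d5 = 25/2
  d8 = d2/5 = 1/5
  d9 = d1 + d4 - d3*4 = -3/2
  d10 = d6*5 = 65/2
Walk from origin (0, 0):
  seg 1: left by d6 = 13/2 → (-13/2, 0)
  seg 2: down by d10 = 65/2 → (-13/2, -65/2)
  seg 3: right by d10 = 65/2 → (26, -65/2)
  seg 4: down by d2 = 1 → (26, -67/2)
  seg 5: up by d6 = 13/2 → (26, -27)
  seg 6: down by d1 = 6 → (26, -33)

d5 = 5/2
d6 = 13/2
d7 = 25/2
d8 = 1/5
d9 = -3/2
d10 = 65/2
endpoint = (26, -33)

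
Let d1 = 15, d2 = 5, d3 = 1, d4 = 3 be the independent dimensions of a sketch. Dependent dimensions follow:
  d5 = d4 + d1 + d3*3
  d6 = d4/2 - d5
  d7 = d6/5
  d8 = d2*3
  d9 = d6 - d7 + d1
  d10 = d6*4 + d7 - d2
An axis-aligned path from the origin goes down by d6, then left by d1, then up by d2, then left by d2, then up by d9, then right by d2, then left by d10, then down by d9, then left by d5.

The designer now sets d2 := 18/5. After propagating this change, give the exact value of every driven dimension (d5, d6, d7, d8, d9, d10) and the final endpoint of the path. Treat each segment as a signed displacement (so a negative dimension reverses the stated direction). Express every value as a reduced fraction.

d5 = 21
d6 = -39/2
d7 = -39/10
d8 = 54/5
d9 = -3/5
d10 = -171/2
endpoint = (99/2, 231/10)

Apply edit: d2 := 18/5
  d5 = d4 + d1 + d3*3 = 21
  d6 = d4/2 - d5 = -39/2
  d7 = d6/5 = -39/10
  d8 = d2*3 = 54/5
  d9 = d6 - d7 + d1 = -3/5
  d10 = d6*4 + d7 - d2 = -171/2
Walk from origin (0, 0):
  seg 1: down by d6 = -39/2 → (0, 39/2)
  seg 2: left by d1 = 15 → (-15, 39/2)
  seg 3: up by d2 = 18/5 → (-15, 231/10)
  seg 4: left by d2 = 18/5 → (-93/5, 231/10)
  seg 5: up by d9 = -3/5 → (-93/5, 45/2)
  seg 6: right by d2 = 18/5 → (-15, 45/2)
  seg 7: left by d10 = -171/2 → (141/2, 45/2)
  seg 8: down by d9 = -3/5 → (141/2, 231/10)
  seg 9: left by d5 = 21 → (99/2, 231/10)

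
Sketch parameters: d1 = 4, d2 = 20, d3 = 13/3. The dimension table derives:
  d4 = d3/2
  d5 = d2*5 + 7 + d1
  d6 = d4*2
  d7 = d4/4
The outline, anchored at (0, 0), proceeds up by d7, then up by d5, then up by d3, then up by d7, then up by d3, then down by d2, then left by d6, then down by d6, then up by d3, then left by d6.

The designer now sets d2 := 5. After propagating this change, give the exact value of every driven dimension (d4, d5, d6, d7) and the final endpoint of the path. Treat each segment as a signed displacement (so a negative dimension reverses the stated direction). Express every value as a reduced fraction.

d4 = 13/6
d5 = 36
d6 = 13/3
d7 = 13/24
endpoint = (-26/3, 163/4)

Apply edit: d2 := 5
  d4 = d3/2 = 13/6
  d5 = d2*5 + 7 + d1 = 36
  d6 = d4*2 = 13/3
  d7 = d4/4 = 13/24
Walk from origin (0, 0):
  seg 1: up by d7 = 13/24 → (0, 13/24)
  seg 2: up by d5 = 36 → (0, 877/24)
  seg 3: up by d3 = 13/3 → (0, 327/8)
  seg 4: up by d7 = 13/24 → (0, 497/12)
  seg 5: up by d3 = 13/3 → (0, 183/4)
  seg 6: down by d2 = 5 → (0, 163/4)
  seg 7: left by d6 = 13/3 → (-13/3, 163/4)
  seg 8: down by d6 = 13/3 → (-13/3, 437/12)
  seg 9: up by d3 = 13/3 → (-13/3, 163/4)
  seg 10: left by d6 = 13/3 → (-26/3, 163/4)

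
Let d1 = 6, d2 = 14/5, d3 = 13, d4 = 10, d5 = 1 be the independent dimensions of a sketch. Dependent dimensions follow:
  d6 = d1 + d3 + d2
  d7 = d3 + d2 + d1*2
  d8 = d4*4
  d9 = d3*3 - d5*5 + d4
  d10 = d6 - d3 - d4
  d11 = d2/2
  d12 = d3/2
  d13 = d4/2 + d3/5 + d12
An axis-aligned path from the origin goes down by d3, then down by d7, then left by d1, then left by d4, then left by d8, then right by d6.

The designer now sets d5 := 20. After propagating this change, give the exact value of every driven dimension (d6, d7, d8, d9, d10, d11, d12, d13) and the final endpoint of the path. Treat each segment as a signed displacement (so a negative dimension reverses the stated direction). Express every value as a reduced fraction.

Apply edit: d5 := 20
  d6 = d1 + d3 + d2 = 109/5
  d7 = d3 + d2 + d1*2 = 139/5
  d8 = d4*4 = 40
  d9 = d3*3 - d5*5 + d4 = -51
  d10 = d6 - d3 - d4 = -6/5
  d11 = d2/2 = 7/5
  d12 = d3/2 = 13/2
  d13 = d4/2 + d3/5 + d12 = 141/10
Walk from origin (0, 0):
  seg 1: down by d3 = 13 → (0, -13)
  seg 2: down by d7 = 139/5 → (0, -204/5)
  seg 3: left by d1 = 6 → (-6, -204/5)
  seg 4: left by d4 = 10 → (-16, -204/5)
  seg 5: left by d8 = 40 → (-56, -204/5)
  seg 6: right by d6 = 109/5 → (-171/5, -204/5)

d6 = 109/5
d7 = 139/5
d8 = 40
d9 = -51
d10 = -6/5
d11 = 7/5
d12 = 13/2
d13 = 141/10
endpoint = (-171/5, -204/5)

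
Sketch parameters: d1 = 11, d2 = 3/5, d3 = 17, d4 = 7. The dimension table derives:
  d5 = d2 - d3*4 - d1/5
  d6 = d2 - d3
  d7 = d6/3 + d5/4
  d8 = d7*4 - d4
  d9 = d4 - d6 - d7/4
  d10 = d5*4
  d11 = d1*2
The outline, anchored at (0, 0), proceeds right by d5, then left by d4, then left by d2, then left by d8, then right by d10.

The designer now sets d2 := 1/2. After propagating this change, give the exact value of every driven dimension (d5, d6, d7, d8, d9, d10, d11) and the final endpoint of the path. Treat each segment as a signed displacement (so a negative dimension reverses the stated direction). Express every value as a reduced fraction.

d5 = -697/10
d6 = -33/2
d7 = -917/40
d8 = -987/10
d9 = 4677/160
d10 = -1394/5
d11 = 22
endpoint = (-2573/10, 0)

Apply edit: d2 := 1/2
  d5 = d2 - d3*4 - d1/5 = -697/10
  d6 = d2 - d3 = -33/2
  d7 = d6/3 + d5/4 = -917/40
  d8 = d7*4 - d4 = -987/10
  d9 = d4 - d6 - d7/4 = 4677/160
  d10 = d5*4 = -1394/5
  d11 = d1*2 = 22
Walk from origin (0, 0):
  seg 1: right by d5 = -697/10 → (-697/10, 0)
  seg 2: left by d4 = 7 → (-767/10, 0)
  seg 3: left by d2 = 1/2 → (-386/5, 0)
  seg 4: left by d8 = -987/10 → (43/2, 0)
  seg 5: right by d10 = -1394/5 → (-2573/10, 0)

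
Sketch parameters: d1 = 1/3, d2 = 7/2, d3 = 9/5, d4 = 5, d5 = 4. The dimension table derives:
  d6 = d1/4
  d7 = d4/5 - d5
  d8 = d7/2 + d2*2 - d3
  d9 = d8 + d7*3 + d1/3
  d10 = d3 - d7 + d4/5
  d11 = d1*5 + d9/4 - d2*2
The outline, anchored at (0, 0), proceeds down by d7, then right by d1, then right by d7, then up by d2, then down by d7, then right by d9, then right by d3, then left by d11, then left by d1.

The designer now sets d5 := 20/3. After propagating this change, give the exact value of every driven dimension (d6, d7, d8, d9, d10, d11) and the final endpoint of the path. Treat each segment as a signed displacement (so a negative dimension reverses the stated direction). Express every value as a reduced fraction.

d6 = 1/12
d7 = -17/3
d8 = 71/30
d9 = -1307/90
d10 = 127/15
d11 = -3227/360
endpoint = (-377/40, 89/6)

Apply edit: d5 := 20/3
  d6 = d1/4 = 1/12
  d7 = d4/5 - d5 = -17/3
  d8 = d7/2 + d2*2 - d3 = 71/30
  d9 = d8 + d7*3 + d1/3 = -1307/90
  d10 = d3 - d7 + d4/5 = 127/15
  d11 = d1*5 + d9/4 - d2*2 = -3227/360
Walk from origin (0, 0):
  seg 1: down by d7 = -17/3 → (0, 17/3)
  seg 2: right by d1 = 1/3 → (1/3, 17/3)
  seg 3: right by d7 = -17/3 → (-16/3, 17/3)
  seg 4: up by d2 = 7/2 → (-16/3, 55/6)
  seg 5: down by d7 = -17/3 → (-16/3, 89/6)
  seg 6: right by d9 = -1307/90 → (-1787/90, 89/6)
  seg 7: right by d3 = 9/5 → (-325/18, 89/6)
  seg 8: left by d11 = -3227/360 → (-1091/120, 89/6)
  seg 9: left by d1 = 1/3 → (-377/40, 89/6)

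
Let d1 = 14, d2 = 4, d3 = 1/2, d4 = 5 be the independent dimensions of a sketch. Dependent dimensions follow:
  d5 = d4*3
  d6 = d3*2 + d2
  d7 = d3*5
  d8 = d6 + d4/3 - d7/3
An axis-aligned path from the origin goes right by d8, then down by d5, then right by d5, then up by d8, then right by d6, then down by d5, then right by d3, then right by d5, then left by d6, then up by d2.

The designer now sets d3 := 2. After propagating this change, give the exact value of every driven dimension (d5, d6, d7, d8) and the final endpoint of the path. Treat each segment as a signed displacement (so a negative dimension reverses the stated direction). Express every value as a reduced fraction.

Apply edit: d3 := 2
  d5 = d4*3 = 15
  d6 = d3*2 + d2 = 8
  d7 = d3*5 = 10
  d8 = d6 + d4/3 - d7/3 = 19/3
Walk from origin (0, 0):
  seg 1: right by d8 = 19/3 → (19/3, 0)
  seg 2: down by d5 = 15 → (19/3, -15)
  seg 3: right by d5 = 15 → (64/3, -15)
  seg 4: up by d8 = 19/3 → (64/3, -26/3)
  seg 5: right by d6 = 8 → (88/3, -26/3)
  seg 6: down by d5 = 15 → (88/3, -71/3)
  seg 7: right by d3 = 2 → (94/3, -71/3)
  seg 8: right by d5 = 15 → (139/3, -71/3)
  seg 9: left by d6 = 8 → (115/3, -71/3)
  seg 10: up by d2 = 4 → (115/3, -59/3)

d5 = 15
d6 = 8
d7 = 10
d8 = 19/3
endpoint = (115/3, -59/3)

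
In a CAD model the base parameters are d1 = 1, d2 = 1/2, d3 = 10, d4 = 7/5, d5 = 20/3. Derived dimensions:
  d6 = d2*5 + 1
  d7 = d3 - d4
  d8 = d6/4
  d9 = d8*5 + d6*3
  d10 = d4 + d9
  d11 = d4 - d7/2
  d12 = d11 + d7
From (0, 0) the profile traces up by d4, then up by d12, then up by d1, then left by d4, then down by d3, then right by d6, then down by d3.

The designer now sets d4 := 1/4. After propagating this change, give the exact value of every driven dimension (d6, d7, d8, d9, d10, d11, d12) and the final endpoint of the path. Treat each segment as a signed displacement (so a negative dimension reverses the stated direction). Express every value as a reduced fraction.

d6 = 7/2
d7 = 39/4
d8 = 7/8
d9 = 119/8
d10 = 121/8
d11 = -37/8
d12 = 41/8
endpoint = (13/4, -109/8)

Apply edit: d4 := 1/4
  d6 = d2*5 + 1 = 7/2
  d7 = d3 - d4 = 39/4
  d8 = d6/4 = 7/8
  d9 = d8*5 + d6*3 = 119/8
  d10 = d4 + d9 = 121/8
  d11 = d4 - d7/2 = -37/8
  d12 = d11 + d7 = 41/8
Walk from origin (0, 0):
  seg 1: up by d4 = 1/4 → (0, 1/4)
  seg 2: up by d12 = 41/8 → (0, 43/8)
  seg 3: up by d1 = 1 → (0, 51/8)
  seg 4: left by d4 = 1/4 → (-1/4, 51/8)
  seg 5: down by d3 = 10 → (-1/4, -29/8)
  seg 6: right by d6 = 7/2 → (13/4, -29/8)
  seg 7: down by d3 = 10 → (13/4, -109/8)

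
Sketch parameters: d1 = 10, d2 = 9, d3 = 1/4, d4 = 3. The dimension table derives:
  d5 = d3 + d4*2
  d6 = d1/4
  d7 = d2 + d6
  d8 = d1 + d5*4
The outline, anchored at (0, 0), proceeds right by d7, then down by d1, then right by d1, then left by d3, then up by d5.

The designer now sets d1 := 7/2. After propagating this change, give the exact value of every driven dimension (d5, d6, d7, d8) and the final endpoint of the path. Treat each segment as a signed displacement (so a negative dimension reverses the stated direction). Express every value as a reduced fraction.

Apply edit: d1 := 7/2
  d5 = d3 + d4*2 = 25/4
  d6 = d1/4 = 7/8
  d7 = d2 + d6 = 79/8
  d8 = d1 + d5*4 = 57/2
Walk from origin (0, 0):
  seg 1: right by d7 = 79/8 → (79/8, 0)
  seg 2: down by d1 = 7/2 → (79/8, -7/2)
  seg 3: right by d1 = 7/2 → (107/8, -7/2)
  seg 4: left by d3 = 1/4 → (105/8, -7/2)
  seg 5: up by d5 = 25/4 → (105/8, 11/4)

d5 = 25/4
d6 = 7/8
d7 = 79/8
d8 = 57/2
endpoint = (105/8, 11/4)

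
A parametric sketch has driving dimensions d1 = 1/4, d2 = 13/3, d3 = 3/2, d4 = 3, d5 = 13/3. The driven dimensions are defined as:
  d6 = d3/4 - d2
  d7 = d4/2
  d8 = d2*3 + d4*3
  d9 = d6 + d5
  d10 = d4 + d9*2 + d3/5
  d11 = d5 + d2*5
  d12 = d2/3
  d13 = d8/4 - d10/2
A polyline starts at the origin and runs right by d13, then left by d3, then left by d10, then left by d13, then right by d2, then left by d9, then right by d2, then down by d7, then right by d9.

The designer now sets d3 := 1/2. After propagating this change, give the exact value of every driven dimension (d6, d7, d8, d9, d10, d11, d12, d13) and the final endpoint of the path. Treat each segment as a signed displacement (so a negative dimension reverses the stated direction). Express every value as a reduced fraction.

d6 = -101/24
d7 = 3/2
d8 = 22
d9 = 1/8
d10 = 67/20
d11 = 26
d12 = 13/9
d13 = 153/40
endpoint = (289/60, -3/2)

Apply edit: d3 := 1/2
  d6 = d3/4 - d2 = -101/24
  d7 = d4/2 = 3/2
  d8 = d2*3 + d4*3 = 22
  d9 = d6 + d5 = 1/8
  d10 = d4 + d9*2 + d3/5 = 67/20
  d11 = d5 + d2*5 = 26
  d12 = d2/3 = 13/9
  d13 = d8/4 - d10/2 = 153/40
Walk from origin (0, 0):
  seg 1: right by d13 = 153/40 → (153/40, 0)
  seg 2: left by d3 = 1/2 → (133/40, 0)
  seg 3: left by d10 = 67/20 → (-1/40, 0)
  seg 4: left by d13 = 153/40 → (-77/20, 0)
  seg 5: right by d2 = 13/3 → (29/60, 0)
  seg 6: left by d9 = 1/8 → (43/120, 0)
  seg 7: right by d2 = 13/3 → (563/120, 0)
  seg 8: down by d7 = 3/2 → (563/120, -3/2)
  seg 9: right by d9 = 1/8 → (289/60, -3/2)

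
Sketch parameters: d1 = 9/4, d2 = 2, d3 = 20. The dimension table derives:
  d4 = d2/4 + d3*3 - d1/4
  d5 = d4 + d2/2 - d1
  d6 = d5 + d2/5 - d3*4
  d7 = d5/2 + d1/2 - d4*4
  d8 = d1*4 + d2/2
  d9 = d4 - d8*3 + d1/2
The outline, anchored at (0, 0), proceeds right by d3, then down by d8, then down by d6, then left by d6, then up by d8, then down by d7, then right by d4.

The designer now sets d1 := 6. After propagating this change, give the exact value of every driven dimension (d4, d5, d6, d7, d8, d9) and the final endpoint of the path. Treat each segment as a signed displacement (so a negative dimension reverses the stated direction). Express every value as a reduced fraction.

d4 = 59
d5 = 54
d6 = -128/5
d7 = -206
d8 = 25
d9 = -13
endpoint = (523/5, 1158/5)

Apply edit: d1 := 6
  d4 = d2/4 + d3*3 - d1/4 = 59
  d5 = d4 + d2/2 - d1 = 54
  d6 = d5 + d2/5 - d3*4 = -128/5
  d7 = d5/2 + d1/2 - d4*4 = -206
  d8 = d1*4 + d2/2 = 25
  d9 = d4 - d8*3 + d1/2 = -13
Walk from origin (0, 0):
  seg 1: right by d3 = 20 → (20, 0)
  seg 2: down by d8 = 25 → (20, -25)
  seg 3: down by d6 = -128/5 → (20, 3/5)
  seg 4: left by d6 = -128/5 → (228/5, 3/5)
  seg 5: up by d8 = 25 → (228/5, 128/5)
  seg 6: down by d7 = -206 → (228/5, 1158/5)
  seg 7: right by d4 = 59 → (523/5, 1158/5)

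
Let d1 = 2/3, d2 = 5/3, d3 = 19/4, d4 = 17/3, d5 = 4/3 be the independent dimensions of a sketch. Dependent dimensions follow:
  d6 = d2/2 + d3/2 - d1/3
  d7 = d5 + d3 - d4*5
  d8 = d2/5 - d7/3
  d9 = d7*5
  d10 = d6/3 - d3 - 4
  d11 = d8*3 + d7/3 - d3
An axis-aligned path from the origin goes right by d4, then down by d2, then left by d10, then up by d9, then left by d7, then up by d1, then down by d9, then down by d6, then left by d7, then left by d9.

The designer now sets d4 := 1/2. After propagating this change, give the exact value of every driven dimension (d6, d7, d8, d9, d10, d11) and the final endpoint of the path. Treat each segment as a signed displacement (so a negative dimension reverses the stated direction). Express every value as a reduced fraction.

Apply edit: d4 := 1/2
  d6 = d2/2 + d3/2 - d1/3 = 215/72
  d7 = d5 + d3 - d4*5 = 43/12
  d8 = d2/5 - d7/3 = -31/36
  d9 = d7*5 = 215/12
  d10 = d6/3 - d3 - 4 = -1675/216
  d11 = d8*3 + d7/3 - d3 = -221/36
Walk from origin (0, 0):
  seg 1: right by d4 = 1/2 → (1/2, 0)
  seg 2: down by d2 = 5/3 → (1/2, -5/3)
  seg 3: left by d10 = -1675/216 → (1783/216, -5/3)
  seg 4: up by d9 = 215/12 → (1783/216, 65/4)
  seg 5: left by d7 = 43/12 → (1009/216, 65/4)
  seg 6: up by d1 = 2/3 → (1009/216, 203/12)
  seg 7: down by d9 = 215/12 → (1009/216, -1)
  seg 8: down by d6 = 215/72 → (1009/216, -287/72)
  seg 9: left by d7 = 43/12 → (235/216, -287/72)
  seg 10: left by d9 = 215/12 → (-3635/216, -287/72)

d6 = 215/72
d7 = 43/12
d8 = -31/36
d9 = 215/12
d10 = -1675/216
d11 = -221/36
endpoint = (-3635/216, -287/72)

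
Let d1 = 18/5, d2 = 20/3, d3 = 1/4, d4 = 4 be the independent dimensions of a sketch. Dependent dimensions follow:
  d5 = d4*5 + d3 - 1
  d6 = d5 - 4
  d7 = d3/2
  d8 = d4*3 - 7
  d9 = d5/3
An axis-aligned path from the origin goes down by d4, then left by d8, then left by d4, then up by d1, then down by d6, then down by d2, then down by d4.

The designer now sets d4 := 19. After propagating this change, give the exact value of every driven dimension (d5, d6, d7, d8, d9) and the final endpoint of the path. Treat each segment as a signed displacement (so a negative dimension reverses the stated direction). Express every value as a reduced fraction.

d5 = 377/4
d6 = 361/4
d7 = 1/8
d8 = 50
d9 = 377/12
endpoint = (-69, -7879/60)

Apply edit: d4 := 19
  d5 = d4*5 + d3 - 1 = 377/4
  d6 = d5 - 4 = 361/4
  d7 = d3/2 = 1/8
  d8 = d4*3 - 7 = 50
  d9 = d5/3 = 377/12
Walk from origin (0, 0):
  seg 1: down by d4 = 19 → (0, -19)
  seg 2: left by d8 = 50 → (-50, -19)
  seg 3: left by d4 = 19 → (-69, -19)
  seg 4: up by d1 = 18/5 → (-69, -77/5)
  seg 5: down by d6 = 361/4 → (-69, -2113/20)
  seg 6: down by d2 = 20/3 → (-69, -6739/60)
  seg 7: down by d4 = 19 → (-69, -7879/60)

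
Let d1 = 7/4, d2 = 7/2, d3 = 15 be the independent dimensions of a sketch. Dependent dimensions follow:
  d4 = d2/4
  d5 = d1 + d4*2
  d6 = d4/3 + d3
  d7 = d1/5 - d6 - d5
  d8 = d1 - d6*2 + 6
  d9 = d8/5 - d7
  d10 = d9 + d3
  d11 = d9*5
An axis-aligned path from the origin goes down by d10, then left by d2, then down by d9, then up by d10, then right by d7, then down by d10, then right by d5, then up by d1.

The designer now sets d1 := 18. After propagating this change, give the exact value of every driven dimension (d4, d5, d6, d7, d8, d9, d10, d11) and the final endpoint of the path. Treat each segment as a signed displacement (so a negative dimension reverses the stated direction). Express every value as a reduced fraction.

d4 = 7/8
d5 = 79/4
d6 = 367/24
d7 = -3773/120
d8 = -79/12
d9 = 241/8
d10 = 361/8
d11 = 1205/8
endpoint = (-1823/120, -229/4)

Apply edit: d1 := 18
  d4 = d2/4 = 7/8
  d5 = d1 + d4*2 = 79/4
  d6 = d4/3 + d3 = 367/24
  d7 = d1/5 - d6 - d5 = -3773/120
  d8 = d1 - d6*2 + 6 = -79/12
  d9 = d8/5 - d7 = 241/8
  d10 = d9 + d3 = 361/8
  d11 = d9*5 = 1205/8
Walk from origin (0, 0):
  seg 1: down by d10 = 361/8 → (0, -361/8)
  seg 2: left by d2 = 7/2 → (-7/2, -361/8)
  seg 3: down by d9 = 241/8 → (-7/2, -301/4)
  seg 4: up by d10 = 361/8 → (-7/2, -241/8)
  seg 5: right by d7 = -3773/120 → (-4193/120, -241/8)
  seg 6: down by d10 = 361/8 → (-4193/120, -301/4)
  seg 7: right by d5 = 79/4 → (-1823/120, -301/4)
  seg 8: up by d1 = 18 → (-1823/120, -229/4)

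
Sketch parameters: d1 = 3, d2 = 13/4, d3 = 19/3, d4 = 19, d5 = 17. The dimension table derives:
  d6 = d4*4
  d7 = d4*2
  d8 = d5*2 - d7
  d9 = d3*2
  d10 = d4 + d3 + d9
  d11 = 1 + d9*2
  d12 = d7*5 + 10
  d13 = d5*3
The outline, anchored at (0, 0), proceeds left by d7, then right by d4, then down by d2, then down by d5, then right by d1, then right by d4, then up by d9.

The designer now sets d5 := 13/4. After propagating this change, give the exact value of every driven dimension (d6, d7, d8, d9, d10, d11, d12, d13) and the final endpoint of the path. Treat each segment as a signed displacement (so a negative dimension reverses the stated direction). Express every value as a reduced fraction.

d6 = 76
d7 = 38
d8 = -63/2
d9 = 38/3
d10 = 38
d11 = 79/3
d12 = 200
d13 = 39/4
endpoint = (3, 37/6)

Apply edit: d5 := 13/4
  d6 = d4*4 = 76
  d7 = d4*2 = 38
  d8 = d5*2 - d7 = -63/2
  d9 = d3*2 = 38/3
  d10 = d4 + d3 + d9 = 38
  d11 = 1 + d9*2 = 79/3
  d12 = d7*5 + 10 = 200
  d13 = d5*3 = 39/4
Walk from origin (0, 0):
  seg 1: left by d7 = 38 → (-38, 0)
  seg 2: right by d4 = 19 → (-19, 0)
  seg 3: down by d2 = 13/4 → (-19, -13/4)
  seg 4: down by d5 = 13/4 → (-19, -13/2)
  seg 5: right by d1 = 3 → (-16, -13/2)
  seg 6: right by d4 = 19 → (3, -13/2)
  seg 7: up by d9 = 38/3 → (3, 37/6)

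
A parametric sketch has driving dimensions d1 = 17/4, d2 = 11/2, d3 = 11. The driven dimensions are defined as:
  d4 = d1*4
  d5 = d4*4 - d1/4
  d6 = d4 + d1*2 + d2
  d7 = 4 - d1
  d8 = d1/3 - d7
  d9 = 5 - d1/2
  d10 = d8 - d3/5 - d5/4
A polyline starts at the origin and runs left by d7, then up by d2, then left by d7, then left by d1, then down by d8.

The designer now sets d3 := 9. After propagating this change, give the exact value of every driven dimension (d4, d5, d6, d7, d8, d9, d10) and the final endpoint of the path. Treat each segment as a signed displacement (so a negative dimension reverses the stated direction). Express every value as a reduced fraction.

d4 = 17
d5 = 1071/16
d6 = 31
d7 = -1/4
d8 = 5/3
d9 = 23/8
d10 = -16193/960
endpoint = (-15/4, 23/6)

Apply edit: d3 := 9
  d4 = d1*4 = 17
  d5 = d4*4 - d1/4 = 1071/16
  d6 = d4 + d1*2 + d2 = 31
  d7 = 4 - d1 = -1/4
  d8 = d1/3 - d7 = 5/3
  d9 = 5 - d1/2 = 23/8
  d10 = d8 - d3/5 - d5/4 = -16193/960
Walk from origin (0, 0):
  seg 1: left by d7 = -1/4 → (1/4, 0)
  seg 2: up by d2 = 11/2 → (1/4, 11/2)
  seg 3: left by d7 = -1/4 → (1/2, 11/2)
  seg 4: left by d1 = 17/4 → (-15/4, 11/2)
  seg 5: down by d8 = 5/3 → (-15/4, 23/6)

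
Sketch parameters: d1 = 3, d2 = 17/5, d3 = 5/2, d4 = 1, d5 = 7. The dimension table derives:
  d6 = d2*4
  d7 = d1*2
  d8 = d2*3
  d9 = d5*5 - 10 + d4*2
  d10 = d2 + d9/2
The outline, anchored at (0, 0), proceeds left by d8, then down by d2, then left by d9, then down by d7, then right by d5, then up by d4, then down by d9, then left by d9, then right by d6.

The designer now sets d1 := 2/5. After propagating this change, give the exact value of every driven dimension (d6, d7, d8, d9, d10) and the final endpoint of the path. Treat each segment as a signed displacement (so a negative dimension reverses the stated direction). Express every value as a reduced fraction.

Apply edit: d1 := 2/5
  d6 = d2*4 = 68/5
  d7 = d1*2 = 4/5
  d8 = d2*3 = 51/5
  d9 = d5*5 - 10 + d4*2 = 27
  d10 = d2 + d9/2 = 169/10
Walk from origin (0, 0):
  seg 1: left by d8 = 51/5 → (-51/5, 0)
  seg 2: down by d2 = 17/5 → (-51/5, -17/5)
  seg 3: left by d9 = 27 → (-186/5, -17/5)
  seg 4: down by d7 = 4/5 → (-186/5, -21/5)
  seg 5: right by d5 = 7 → (-151/5, -21/5)
  seg 6: up by d4 = 1 → (-151/5, -16/5)
  seg 7: down by d9 = 27 → (-151/5, -151/5)
  seg 8: left by d9 = 27 → (-286/5, -151/5)
  seg 9: right by d6 = 68/5 → (-218/5, -151/5)

d6 = 68/5
d7 = 4/5
d8 = 51/5
d9 = 27
d10 = 169/10
endpoint = (-218/5, -151/5)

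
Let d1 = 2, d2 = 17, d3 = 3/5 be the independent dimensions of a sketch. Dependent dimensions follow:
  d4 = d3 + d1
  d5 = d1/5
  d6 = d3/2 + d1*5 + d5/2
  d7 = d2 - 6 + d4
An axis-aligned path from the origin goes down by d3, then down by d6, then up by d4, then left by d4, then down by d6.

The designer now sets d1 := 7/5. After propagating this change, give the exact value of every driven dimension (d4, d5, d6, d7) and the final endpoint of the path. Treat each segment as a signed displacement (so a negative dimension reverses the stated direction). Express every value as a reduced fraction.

d4 = 2
d5 = 7/25
d6 = 186/25
d7 = 13
endpoint = (-2, -337/25)

Apply edit: d1 := 7/5
  d4 = d3 + d1 = 2
  d5 = d1/5 = 7/25
  d6 = d3/2 + d1*5 + d5/2 = 186/25
  d7 = d2 - 6 + d4 = 13
Walk from origin (0, 0):
  seg 1: down by d3 = 3/5 → (0, -3/5)
  seg 2: down by d6 = 186/25 → (0, -201/25)
  seg 3: up by d4 = 2 → (0, -151/25)
  seg 4: left by d4 = 2 → (-2, -151/25)
  seg 5: down by d6 = 186/25 → (-2, -337/25)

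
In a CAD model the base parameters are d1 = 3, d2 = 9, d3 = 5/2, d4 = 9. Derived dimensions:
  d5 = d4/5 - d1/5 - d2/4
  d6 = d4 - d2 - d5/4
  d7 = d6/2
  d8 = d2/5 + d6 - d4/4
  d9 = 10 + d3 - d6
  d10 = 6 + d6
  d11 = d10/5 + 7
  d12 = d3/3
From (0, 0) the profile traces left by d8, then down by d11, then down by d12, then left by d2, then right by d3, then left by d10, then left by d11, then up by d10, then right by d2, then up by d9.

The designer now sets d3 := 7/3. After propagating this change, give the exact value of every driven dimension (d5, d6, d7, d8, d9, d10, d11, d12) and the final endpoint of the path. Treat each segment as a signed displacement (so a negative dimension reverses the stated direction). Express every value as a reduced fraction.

d5 = -21/20
d6 = 21/80
d7 = 21/160
d8 = -3/16
d9 = 2897/240
d10 = 501/80
d11 = 3301/400
d12 = 7/9
endpoint = (-14393/1200, 33491/3600)

Apply edit: d3 := 7/3
  d5 = d4/5 - d1/5 - d2/4 = -21/20
  d6 = d4 - d2 - d5/4 = 21/80
  d7 = d6/2 = 21/160
  d8 = d2/5 + d6 - d4/4 = -3/16
  d9 = 10 + d3 - d6 = 2897/240
  d10 = 6 + d6 = 501/80
  d11 = d10/5 + 7 = 3301/400
  d12 = d3/3 = 7/9
Walk from origin (0, 0):
  seg 1: left by d8 = -3/16 → (3/16, 0)
  seg 2: down by d11 = 3301/400 → (3/16, -3301/400)
  seg 3: down by d12 = 7/9 → (3/16, -32509/3600)
  seg 4: left by d2 = 9 → (-141/16, -32509/3600)
  seg 5: right by d3 = 7/3 → (-311/48, -32509/3600)
  seg 6: left by d10 = 501/80 → (-1529/120, -32509/3600)
  seg 7: left by d11 = 3301/400 → (-25193/1200, -32509/3600)
  seg 8: up by d10 = 501/80 → (-25193/1200, -2491/900)
  seg 9: right by d2 = 9 → (-14393/1200, -2491/900)
  seg 10: up by d9 = 2897/240 → (-14393/1200, 33491/3600)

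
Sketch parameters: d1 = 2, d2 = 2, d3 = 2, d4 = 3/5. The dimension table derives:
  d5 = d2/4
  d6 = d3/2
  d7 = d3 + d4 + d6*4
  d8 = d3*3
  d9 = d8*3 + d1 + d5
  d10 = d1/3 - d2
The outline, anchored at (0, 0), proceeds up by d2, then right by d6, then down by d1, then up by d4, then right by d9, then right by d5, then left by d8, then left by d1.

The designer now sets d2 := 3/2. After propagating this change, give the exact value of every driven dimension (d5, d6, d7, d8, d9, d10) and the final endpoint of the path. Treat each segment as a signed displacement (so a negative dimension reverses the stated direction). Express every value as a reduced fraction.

d5 = 3/8
d6 = 1
d7 = 33/5
d8 = 6
d9 = 163/8
d10 = -5/6
endpoint = (55/4, 1/10)

Apply edit: d2 := 3/2
  d5 = d2/4 = 3/8
  d6 = d3/2 = 1
  d7 = d3 + d4 + d6*4 = 33/5
  d8 = d3*3 = 6
  d9 = d8*3 + d1 + d5 = 163/8
  d10 = d1/3 - d2 = -5/6
Walk from origin (0, 0):
  seg 1: up by d2 = 3/2 → (0, 3/2)
  seg 2: right by d6 = 1 → (1, 3/2)
  seg 3: down by d1 = 2 → (1, -1/2)
  seg 4: up by d4 = 3/5 → (1, 1/10)
  seg 5: right by d9 = 163/8 → (171/8, 1/10)
  seg 6: right by d5 = 3/8 → (87/4, 1/10)
  seg 7: left by d8 = 6 → (63/4, 1/10)
  seg 8: left by d1 = 2 → (55/4, 1/10)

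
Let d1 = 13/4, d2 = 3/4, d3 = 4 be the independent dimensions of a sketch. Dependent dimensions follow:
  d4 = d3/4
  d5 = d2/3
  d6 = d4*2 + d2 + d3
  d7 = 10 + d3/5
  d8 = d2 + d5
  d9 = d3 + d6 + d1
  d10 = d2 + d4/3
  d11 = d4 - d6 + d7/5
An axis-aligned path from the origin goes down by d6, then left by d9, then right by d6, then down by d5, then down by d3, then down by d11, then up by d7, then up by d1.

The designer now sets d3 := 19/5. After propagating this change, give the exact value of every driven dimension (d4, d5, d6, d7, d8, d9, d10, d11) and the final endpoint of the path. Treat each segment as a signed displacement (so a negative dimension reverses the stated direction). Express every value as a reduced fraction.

Apply edit: d3 := 19/5
  d4 = d3/4 = 19/20
  d5 = d2/3 = 1/4
  d6 = d4*2 + d2 + d3 = 129/20
  d7 = 10 + d3/5 = 269/25
  d8 = d2 + d5 = 1
  d9 = d3 + d6 + d1 = 27/2
  d10 = d2 + d4/3 = 16/15
  d11 = d4 - d6 + d7/5 = -837/250
Walk from origin (0, 0):
  seg 1: down by d6 = 129/20 → (0, -129/20)
  seg 2: left by d9 = 27/2 → (-27/2, -129/20)
  seg 3: right by d6 = 129/20 → (-141/20, -129/20)
  seg 4: down by d5 = 1/4 → (-141/20, -67/10)
  seg 5: down by d3 = 19/5 → (-141/20, -21/2)
  seg 6: down by d11 = -837/250 → (-141/20, -894/125)
  seg 7: up by d7 = 269/25 → (-141/20, 451/125)
  seg 8: up by d1 = 13/4 → (-141/20, 3429/500)

d4 = 19/20
d5 = 1/4
d6 = 129/20
d7 = 269/25
d8 = 1
d9 = 27/2
d10 = 16/15
d11 = -837/250
endpoint = (-141/20, 3429/500)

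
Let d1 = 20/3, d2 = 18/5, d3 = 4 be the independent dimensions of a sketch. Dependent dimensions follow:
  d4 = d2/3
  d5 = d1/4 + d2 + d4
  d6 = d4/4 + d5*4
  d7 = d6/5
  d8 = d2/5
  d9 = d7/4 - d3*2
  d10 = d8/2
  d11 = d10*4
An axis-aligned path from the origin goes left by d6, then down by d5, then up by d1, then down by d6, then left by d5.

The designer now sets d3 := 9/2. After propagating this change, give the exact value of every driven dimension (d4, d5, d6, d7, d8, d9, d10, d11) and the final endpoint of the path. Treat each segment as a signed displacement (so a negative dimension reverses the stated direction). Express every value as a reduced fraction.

Apply edit: d3 := 9/2
  d4 = d2/3 = 6/5
  d5 = d1/4 + d2 + d4 = 97/15
  d6 = d4/4 + d5*4 = 157/6
  d7 = d6/5 = 157/30
  d8 = d2/5 = 18/25
  d9 = d7/4 - d3*2 = -923/120
  d10 = d8/2 = 9/25
  d11 = d10*4 = 36/25
Walk from origin (0, 0):
  seg 1: left by d6 = 157/6 → (-157/6, 0)
  seg 2: down by d5 = 97/15 → (-157/6, -97/15)
  seg 3: up by d1 = 20/3 → (-157/6, 1/5)
  seg 4: down by d6 = 157/6 → (-157/6, -779/30)
  seg 5: left by d5 = 97/15 → (-979/30, -779/30)

d4 = 6/5
d5 = 97/15
d6 = 157/6
d7 = 157/30
d8 = 18/25
d9 = -923/120
d10 = 9/25
d11 = 36/25
endpoint = (-979/30, -779/30)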